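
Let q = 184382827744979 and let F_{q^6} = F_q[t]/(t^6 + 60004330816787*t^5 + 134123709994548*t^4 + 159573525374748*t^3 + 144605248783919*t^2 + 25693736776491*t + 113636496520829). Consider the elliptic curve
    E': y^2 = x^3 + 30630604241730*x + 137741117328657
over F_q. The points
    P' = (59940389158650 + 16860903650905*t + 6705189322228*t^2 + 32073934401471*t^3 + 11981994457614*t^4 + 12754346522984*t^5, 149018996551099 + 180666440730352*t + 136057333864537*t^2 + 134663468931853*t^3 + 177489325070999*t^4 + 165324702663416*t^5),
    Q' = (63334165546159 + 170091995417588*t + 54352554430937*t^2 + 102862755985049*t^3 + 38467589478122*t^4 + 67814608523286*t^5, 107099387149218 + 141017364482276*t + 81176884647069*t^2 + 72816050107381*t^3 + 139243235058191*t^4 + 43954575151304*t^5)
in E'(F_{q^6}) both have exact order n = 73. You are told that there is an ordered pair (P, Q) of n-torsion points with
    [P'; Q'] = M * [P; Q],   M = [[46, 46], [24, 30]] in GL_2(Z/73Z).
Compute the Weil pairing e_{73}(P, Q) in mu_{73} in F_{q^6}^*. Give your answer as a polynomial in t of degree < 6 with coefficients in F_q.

61969839779305 + 154513047668934*t + 157660448724228*t^2 + 62130190562272*t^3 + 155580580286217*t^4 + 143735677649296*t^5

Alternating bilinearity on E[73] (values in mu_{73} in F_{184382827744979^6}) gives e(P',Q') = e(P,Q)^det(M).
det(M) mod 73 = 57; its inverse in (Z/73)^* is 41 (check: 57*41 mod 73 = 1).
Miller loop for e_{73} over F_{184382827744979^6}: bits of 73 = 1001001; 6 double steps + 2 add steps, l/v at each.
So e_{73}(P',Q') = 106432800374680 + 97344954333430*t + 107008632575007*t^2 + 4180773435846*t^3 + 9129441482915*t^4 + 111320415230436*t^5.
e_{73}(P,Q) = (106432800374680 + 97344954333430*t + 107008632575007*t^2 + 4180773435846*t^3 + 9129441482915*t^4 + 111320415230436*t^5)^{41} = 61969839779305 + 154513047668934*t + 157660448724228*t^2 + 62130190562272*t^3 + 155580580286217*t^4 + 143735677649296*t^5.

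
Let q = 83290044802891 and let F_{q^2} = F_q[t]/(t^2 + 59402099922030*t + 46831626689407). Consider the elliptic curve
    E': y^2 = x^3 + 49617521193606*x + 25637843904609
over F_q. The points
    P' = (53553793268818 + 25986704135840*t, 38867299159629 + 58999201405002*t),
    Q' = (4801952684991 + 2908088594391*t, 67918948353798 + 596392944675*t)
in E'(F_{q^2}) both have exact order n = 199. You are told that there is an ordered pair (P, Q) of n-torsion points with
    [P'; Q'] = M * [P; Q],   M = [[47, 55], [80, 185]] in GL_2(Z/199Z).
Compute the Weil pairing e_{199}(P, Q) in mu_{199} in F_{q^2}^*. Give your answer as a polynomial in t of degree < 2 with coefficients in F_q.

e_{199} is bilinear + alternating on E[199], so e_{199}(47*P + 55*Q, 80*P + 185*Q) = e_{199}(P,Q)^(47*185-55*80).
Inverting 116 mod 199: 187. Thus e_{199}(P,Q) = e(P',Q')^{187}.
Miller loop for e_{199} over F_{83290044802891^2}: bits of 199 = 11000111; 7 double steps + 4 add steps, l/v at each.
Miller gives e_{199}(P',Q') = 40126836004788 + 28560043639189*t in F_{83290044802891^2}.
Raise to 187: e(P,Q) = 15766397067242 + 10672004457532*t in mu_{199}.

15766397067242 + 10672004457532*t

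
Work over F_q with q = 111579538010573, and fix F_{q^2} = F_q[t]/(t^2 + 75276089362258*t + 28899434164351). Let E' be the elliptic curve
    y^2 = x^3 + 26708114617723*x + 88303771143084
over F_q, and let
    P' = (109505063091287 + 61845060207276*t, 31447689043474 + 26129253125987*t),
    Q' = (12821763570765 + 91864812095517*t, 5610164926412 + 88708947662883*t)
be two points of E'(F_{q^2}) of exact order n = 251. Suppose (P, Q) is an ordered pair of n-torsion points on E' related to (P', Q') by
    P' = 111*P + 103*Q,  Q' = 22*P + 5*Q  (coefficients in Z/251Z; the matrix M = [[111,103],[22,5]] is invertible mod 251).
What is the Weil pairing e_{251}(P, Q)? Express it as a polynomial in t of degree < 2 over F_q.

78918812564587 + 5201249020762*t

e_{251} is bilinear + alternating on E[251], so e_{251}(111*P + 103*Q, 22*P + 5*Q) = e_{251}(P,Q)^(111*5-103*22).
Inverting 46 mod 251: 191. Thus e_{251}(P,Q) = e(P',Q')^{191}.
Double-and-add over 11111011: 8-1 doublings, 7-1 additions; each step l_{T,T}/v_{2T} or l_{T,P'}/v at Q'+S for random S.
The quotient is 35357882520642 + 72366994122583*t.
Hence e(P,Q) = 78918812564587 + 5201249020762*t in F_{111579538010573^2}^*.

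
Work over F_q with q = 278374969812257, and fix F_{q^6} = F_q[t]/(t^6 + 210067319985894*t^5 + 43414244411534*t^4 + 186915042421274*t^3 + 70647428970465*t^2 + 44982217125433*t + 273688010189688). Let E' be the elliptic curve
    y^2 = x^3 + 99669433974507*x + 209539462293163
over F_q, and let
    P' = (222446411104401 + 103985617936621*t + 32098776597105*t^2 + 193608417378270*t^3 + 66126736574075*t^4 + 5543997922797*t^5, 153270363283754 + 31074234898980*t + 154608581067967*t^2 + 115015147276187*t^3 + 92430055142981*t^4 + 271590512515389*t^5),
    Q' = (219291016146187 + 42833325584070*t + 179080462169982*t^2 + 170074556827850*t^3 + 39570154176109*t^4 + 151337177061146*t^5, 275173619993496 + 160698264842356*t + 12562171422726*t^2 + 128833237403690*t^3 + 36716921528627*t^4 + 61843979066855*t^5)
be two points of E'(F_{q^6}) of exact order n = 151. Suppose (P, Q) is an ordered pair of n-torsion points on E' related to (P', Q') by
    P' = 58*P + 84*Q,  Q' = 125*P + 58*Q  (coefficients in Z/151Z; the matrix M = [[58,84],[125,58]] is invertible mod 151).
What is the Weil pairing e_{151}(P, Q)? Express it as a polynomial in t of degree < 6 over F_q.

Under M = [[58,84],[125,58]] in GL_2(Z/151), e_{151}(P',Q') = e_{151}(P,Q)^(58*58-84*125 mod 151).
det M = 58*58 - 84*125 = -7136 = 112 (mod 151); 112^{-1} = 120 (mod 151).
Build f_{151,P'} and f_{151,Q'} via the 8-bit ladder of 151=10010111_2; evaluate at shifted divisors; quotient in F_{278374969812257^6}.
e_{151}(P',Q') = 192563579054846 + 240931069561601*t + 156785698259826*t^2 + 201138509184743*t^3 + 235255773480589*t^4 + 61177721996020*t^5.
Raise to 120: e(P,Q) = 204622131685055 + 159613004544026*t + 98772086074457*t^2 + 232412771934227*t^3 + 132428977787892*t^4 + 6677180731632*t^5 in mu_{151}.

204622131685055 + 159613004544026*t + 98772086074457*t^2 + 232412771934227*t^3 + 132428977787892*t^4 + 6677180731632*t^5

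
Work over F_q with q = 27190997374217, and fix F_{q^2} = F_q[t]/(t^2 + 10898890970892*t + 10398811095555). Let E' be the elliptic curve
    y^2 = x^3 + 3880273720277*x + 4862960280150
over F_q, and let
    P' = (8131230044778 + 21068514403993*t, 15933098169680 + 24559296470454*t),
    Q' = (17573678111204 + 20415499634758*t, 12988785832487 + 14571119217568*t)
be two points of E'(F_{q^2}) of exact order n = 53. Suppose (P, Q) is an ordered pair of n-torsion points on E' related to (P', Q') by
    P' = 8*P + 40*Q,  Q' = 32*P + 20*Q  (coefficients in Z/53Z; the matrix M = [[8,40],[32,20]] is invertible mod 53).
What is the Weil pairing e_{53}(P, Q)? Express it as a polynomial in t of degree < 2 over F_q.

1128770477736 + 5176826977390*t

e_{53} is bilinear + alternating on E[53], so e_{53}(8*P + 40*Q, 32*P + 20*Q) = e_{53}(P,Q)^(8*20-40*32).
Hence e(P,Q) = e(P',Q')^{15} where 15 = 46^{-1} mod 53.
Build f_{53,P'} and f_{53,Q'} via the 6-bit ladder of 53=110101_2; evaluate at shifted divisors; quotient in F_{27190997374217^2}.
So e_{53}(P',Q') = 21455070282194 + 26684087428198*t.
Raise to 15: e(P,Q) = 1128770477736 + 5176826977390*t in mu_{53}.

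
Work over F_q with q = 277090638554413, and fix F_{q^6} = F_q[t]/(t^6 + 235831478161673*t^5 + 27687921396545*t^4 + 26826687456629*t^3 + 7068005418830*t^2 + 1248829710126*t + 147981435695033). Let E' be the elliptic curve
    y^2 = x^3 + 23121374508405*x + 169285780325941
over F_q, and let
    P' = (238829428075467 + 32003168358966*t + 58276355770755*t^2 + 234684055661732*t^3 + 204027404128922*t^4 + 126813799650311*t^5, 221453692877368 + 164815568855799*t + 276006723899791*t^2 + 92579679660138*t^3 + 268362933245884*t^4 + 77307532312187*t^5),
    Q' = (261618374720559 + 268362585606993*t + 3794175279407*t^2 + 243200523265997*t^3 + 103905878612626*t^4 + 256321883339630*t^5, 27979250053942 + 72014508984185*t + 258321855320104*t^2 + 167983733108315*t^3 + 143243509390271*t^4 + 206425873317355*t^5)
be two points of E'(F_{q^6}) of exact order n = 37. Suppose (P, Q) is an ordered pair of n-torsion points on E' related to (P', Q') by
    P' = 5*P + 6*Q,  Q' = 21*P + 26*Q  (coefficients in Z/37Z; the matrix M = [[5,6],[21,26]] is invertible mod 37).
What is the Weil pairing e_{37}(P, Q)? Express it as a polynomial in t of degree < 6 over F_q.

e_{37}(aP+bQ,cP+dQ) = e_{37}(P,Q)^(ad-bc); with (a,b,c,d)=(5,6,21,26) this gives the det-37 law.
det M = 5*26 - 6*21 = 4 = 4 (mod 37); 4^{-1} = 28 (mod 37).
Miller loop for e_{37} over F_{277090638554413^6}: bits of 37 = 100101; 5 double steps + 2 add steps, l/v at each.
The quotient is 177313900323982 + 42831383228432*t + 99264647586572*t^2 + 7802500652673*t^3 + 131523411667707*t^4 + 104483238358842*t^5.
Finally e_{37}(P,Q) = 241841905920141 + 93264585756359*t + 179472475165210*t^2 + 97383623816743*t^3 + 186368924076752*t^4 + 105525046464781*t^5.

241841905920141 + 93264585756359*t + 179472475165210*t^2 + 97383623816743*t^3 + 186368924076752*t^4 + 105525046464781*t^5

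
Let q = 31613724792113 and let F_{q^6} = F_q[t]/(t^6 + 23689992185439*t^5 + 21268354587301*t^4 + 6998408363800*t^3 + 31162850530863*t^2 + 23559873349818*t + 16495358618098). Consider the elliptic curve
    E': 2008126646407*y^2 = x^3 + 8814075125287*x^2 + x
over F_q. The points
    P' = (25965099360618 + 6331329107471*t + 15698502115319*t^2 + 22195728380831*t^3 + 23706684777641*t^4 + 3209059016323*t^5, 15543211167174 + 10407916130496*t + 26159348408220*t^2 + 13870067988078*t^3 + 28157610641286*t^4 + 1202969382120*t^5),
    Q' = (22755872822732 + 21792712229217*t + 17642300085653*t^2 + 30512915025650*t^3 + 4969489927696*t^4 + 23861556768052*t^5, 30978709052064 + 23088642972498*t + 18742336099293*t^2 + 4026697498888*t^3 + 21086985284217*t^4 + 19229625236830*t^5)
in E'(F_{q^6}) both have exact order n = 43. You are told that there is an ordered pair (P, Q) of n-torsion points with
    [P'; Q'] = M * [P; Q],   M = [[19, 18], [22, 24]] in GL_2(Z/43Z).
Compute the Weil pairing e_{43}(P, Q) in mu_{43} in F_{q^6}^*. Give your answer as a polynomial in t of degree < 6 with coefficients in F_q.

13003463011205 + 27558537733411*t + 19998067842114*t^2 + 1282215261649*t^3 + 25953987524742*t^4 + 4823215012060*t^5

The 43-Weil pairing on E[43] over F_{31613724792113} is alternating-bilinear: e_{43}(P',Q') = e_{43}(P,Q)^det(M).
det(M) mod 43 = 17; its inverse in (Z/43)^* is 38 (check: 17*38 mod 43 = 1).
(x,y)|->(8706609994446x+11323318987235,8706609994446y) sends E' to y^2=x^3+2167187548973*x+22754763480750.
Build f_{43,P'} and f_{43,Q'} via the 6-bit ladder of 43=101011_2; evaluate at shifted divisors; quotient in F_{31613724792113^6}.
Miller gives e_{43}(P',Q') = 25081088119447 + 28415861232292*t + 5671681302059*t^2 + 7178188324129*t^3 + 27082038491267*t^4 + 21981501866907*t^5 in F_{31613724792113^6}.
Hence e(P,Q) = 13003463011205 + 27558537733411*t + 19998067842114*t^2 + 1282215261649*t^3 + 25953987524742*t^4 + 4823215012060*t^5 in F_{31613724792113^6}^*.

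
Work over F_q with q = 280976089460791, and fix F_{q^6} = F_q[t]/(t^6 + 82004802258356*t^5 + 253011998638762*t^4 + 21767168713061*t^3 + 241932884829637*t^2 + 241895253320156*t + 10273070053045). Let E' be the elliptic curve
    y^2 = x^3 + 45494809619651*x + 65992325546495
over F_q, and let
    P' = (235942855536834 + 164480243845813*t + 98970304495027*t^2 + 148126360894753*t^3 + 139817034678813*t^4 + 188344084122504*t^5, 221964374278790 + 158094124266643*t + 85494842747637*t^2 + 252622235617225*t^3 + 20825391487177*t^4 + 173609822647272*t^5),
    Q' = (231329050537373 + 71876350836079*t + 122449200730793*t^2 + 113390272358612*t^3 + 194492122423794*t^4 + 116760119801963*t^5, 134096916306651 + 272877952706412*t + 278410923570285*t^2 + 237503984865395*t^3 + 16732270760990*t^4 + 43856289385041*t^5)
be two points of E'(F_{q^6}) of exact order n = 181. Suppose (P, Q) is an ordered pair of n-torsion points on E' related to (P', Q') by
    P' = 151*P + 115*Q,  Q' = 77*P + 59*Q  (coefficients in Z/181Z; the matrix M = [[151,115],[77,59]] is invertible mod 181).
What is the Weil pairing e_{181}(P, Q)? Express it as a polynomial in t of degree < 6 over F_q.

76635014305410 + 238457447135193*t + 123150448112493*t^2 + 107054717773233*t^3 + 132617291166937*t^4 + 257423339301369*t^5

Under M = [[151,115],[77,59]] in GL_2(Z/181), e_{181}(P',Q') = e_{181}(P,Q)^(151*59-115*77 mod 181).
det M = 151*59 - 115*77 = 54 = 54 (mod 181); 54^{-1} = 57 (mod 181).
Run Miller on y^2=x^3+45494809619651*x+65992325546495 over F_{280976089460791}: ladder 10110101 (8 bits); e = f_P(D_Q)/f_Q(D_P).
Result: e(P',Q') = 26421058964357 + 77197262908065*t + 158984739652702*t^2 + 236650653589401*t^3 + 272080432688116*t^4 + 245420502445799*t^5.
(26421058964357 + 77197262908065*t + 158984739652702*t^2 + 236650653589401*t^3 + 272080432688116*t^4 + 245420502445799*t^5)^{57} mod (280976089460791,f) = 76635014305410 + 238457447135193*t + 123150448112493*t^2 + 107054717773233*t^3 + 132617291166937*t^4 + 257423339301369*t^5.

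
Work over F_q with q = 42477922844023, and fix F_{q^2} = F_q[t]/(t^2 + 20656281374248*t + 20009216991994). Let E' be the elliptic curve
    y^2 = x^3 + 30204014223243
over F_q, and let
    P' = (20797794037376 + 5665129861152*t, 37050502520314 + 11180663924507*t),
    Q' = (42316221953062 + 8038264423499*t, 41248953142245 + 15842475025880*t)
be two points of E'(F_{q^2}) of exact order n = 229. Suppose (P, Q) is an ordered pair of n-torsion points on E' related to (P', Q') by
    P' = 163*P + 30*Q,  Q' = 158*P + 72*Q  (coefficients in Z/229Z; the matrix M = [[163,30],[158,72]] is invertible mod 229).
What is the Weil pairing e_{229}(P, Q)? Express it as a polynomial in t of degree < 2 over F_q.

29188077975696 + 22374660490510*t

The 229-Weil pairing on E[229] over F_{42477922844023} is alternating-bilinear: e_{229}(P',Q') = e_{229}(P,Q)^det(M).
Hence e(P,Q) = e(P',Q')^{20} where 20 = 126^{-1} mod 229.
Double-and-add over 11100101: 8-1 doublings, 5-1 additions; each step l_{T,T}/v_{2T} or l_{T,P'}/v at Q'+S for random S.
e_{229}(P',Q') = 25663404153062 + 19202217303292*t.
Raise to 20: e(P,Q) = 29188077975696 + 22374660490510*t in mu_{229}.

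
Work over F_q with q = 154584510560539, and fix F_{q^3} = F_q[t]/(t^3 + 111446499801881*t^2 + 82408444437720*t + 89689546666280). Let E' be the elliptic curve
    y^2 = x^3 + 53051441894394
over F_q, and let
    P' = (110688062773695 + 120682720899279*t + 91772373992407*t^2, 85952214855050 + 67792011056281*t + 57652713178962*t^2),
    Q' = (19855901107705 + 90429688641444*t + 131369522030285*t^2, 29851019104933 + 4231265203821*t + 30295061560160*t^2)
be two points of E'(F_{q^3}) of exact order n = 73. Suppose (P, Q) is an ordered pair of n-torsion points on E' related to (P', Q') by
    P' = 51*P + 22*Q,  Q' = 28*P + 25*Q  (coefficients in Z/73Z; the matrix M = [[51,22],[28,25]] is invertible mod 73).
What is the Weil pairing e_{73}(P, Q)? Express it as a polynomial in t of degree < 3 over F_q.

e_{73} is bilinear + alternating on E[73], so e_{73}(51*P + 22*Q, 28*P + 25*Q) = e_{73}(P,Q)^(51*25-22*28).
det(M) mod 73 = 2; its inverse in (Z/73)^* is 37 (check: 2*37 mod 73 = 1).
Run Miller on y^2=x^3+53051441894394 over F_{154584510560539}: ladder 1001001 (7 bits); e = f_P(D_Q)/f_Q(D_P).
The quotient is 18884829879093 + 50625027005570*t + 827144924300*t^2.
Finally e_{73}(P,Q) = 99081676455697 + 17573586101583*t + 123669917311879*t^2.

99081676455697 + 17573586101583*t + 123669917311879*t^2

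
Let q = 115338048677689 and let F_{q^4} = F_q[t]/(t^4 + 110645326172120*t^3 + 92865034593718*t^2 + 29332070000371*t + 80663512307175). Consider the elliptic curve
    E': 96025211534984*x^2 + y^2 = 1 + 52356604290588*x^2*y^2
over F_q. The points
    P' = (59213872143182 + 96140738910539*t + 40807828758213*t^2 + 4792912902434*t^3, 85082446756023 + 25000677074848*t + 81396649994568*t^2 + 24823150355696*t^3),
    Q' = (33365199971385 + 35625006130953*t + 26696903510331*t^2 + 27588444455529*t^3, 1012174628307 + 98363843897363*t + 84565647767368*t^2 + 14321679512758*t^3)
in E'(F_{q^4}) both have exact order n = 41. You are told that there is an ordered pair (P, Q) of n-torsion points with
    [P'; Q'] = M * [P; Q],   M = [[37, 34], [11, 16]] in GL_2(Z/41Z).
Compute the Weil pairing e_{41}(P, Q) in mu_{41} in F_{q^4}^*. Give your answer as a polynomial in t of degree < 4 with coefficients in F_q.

75511912192539 + 57804873182848*t + 61832525645711*t^2 + 15431787988459*t^3

The 41-Weil pairing on E[41] over F_{115338048677689} is alternating-bilinear: e_{41}(P',Q') = e_{41}(P,Q)^det(M).
So e_{41}(P,Q) = e_{41}(P',Q')^{19}, since 13*19 = 1 mod 41.
Edwards->Montgomery: u=(1+y)/(1-y), v=u/x -> 37678724596626v^2=u^3+59571823528065u^2+u; then x_W=10917151811099u+101622335089388: y^2=x^3+70027799723339*x+103300927930260.
Miller loop for e_{41} over F_{115338048677689^4}: bits of 41 = 101001; 5 double steps + 2 add steps, l/v at each.
Miller gives e_{41}(P',Q') = 97975427816857 + 96317549766602*t + 5929270045*t^2 + 26251488240636*t^3 in F_{115338048677689^4}.
e_{41}(P,Q) = (97975427816857 + 96317549766602*t + 5929270045*t^2 + 26251488240636*t^3)^{19} = 75511912192539 + 57804873182848*t + 61832525645711*t^2 + 15431787988459*t^3.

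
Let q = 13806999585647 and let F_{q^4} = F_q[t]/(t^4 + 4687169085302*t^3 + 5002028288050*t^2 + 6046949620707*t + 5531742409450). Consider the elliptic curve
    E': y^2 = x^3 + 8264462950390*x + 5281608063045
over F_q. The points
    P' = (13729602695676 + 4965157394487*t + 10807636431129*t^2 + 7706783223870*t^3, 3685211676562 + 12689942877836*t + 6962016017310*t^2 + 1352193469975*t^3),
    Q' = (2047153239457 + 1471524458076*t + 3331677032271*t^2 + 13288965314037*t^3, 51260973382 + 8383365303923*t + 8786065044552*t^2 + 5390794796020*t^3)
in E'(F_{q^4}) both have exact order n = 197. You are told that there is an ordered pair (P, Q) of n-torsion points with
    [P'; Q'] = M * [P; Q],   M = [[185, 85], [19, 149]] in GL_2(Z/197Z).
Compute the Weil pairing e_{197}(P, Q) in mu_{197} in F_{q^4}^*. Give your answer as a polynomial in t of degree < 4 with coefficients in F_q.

The 197-Weil pairing on E[197] over F_{13806999585647} is alternating-bilinear: e_{197}(P',Q') = e_{197}(P,Q)^det(M).
Hence e(P,Q) = e(P',Q')^{62} where 62 = 143^{-1} mod 197.
Miller loop for e_{197} over F_{13806999585647^4}: bits of 197 = 11000101; 7 double steps + 3 add steps, l/v at each.
f_P(D_Q)/f_Q(D_P) = 12410239901935 + 7163043670317*t + 8002285940452*t^2 + 1927538037646*t^3.
e_{197}(P,Q) = (12410239901935 + 7163043670317*t + 8002285940452*t^2 + 1927538037646*t^3)^{62} = 9094873038726 + 8500918537390*t + 3216866511799*t^2 + 9304675082186*t^3.

9094873038726 + 8500918537390*t + 3216866511799*t^2 + 9304675082186*t^3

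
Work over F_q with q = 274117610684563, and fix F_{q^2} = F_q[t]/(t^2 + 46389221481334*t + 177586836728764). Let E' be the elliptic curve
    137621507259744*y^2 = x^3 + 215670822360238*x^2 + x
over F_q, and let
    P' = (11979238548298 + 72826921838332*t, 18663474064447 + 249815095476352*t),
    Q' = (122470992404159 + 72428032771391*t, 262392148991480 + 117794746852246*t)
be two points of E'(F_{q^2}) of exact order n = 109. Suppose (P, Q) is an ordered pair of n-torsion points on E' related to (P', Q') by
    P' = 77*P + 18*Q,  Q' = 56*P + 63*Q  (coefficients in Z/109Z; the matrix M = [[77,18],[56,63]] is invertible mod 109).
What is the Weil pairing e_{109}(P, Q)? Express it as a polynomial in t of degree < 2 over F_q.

31824154292047 + 65979130157464*t

Alternating bilinearity on E[109] (values in mu_{109} in F_{274117610684563^2}) gives e(P',Q') = e(P,Q)^det(M).
Hence e(P,Q) = e(P',Q')^{74} where 74 = 28^{-1} mod 109.
Set x_W=27547913359923*u+39194489531502, y_W=27547913359923*v; then E': y_W^2=x_W^3+2036919078562*x_W+250928801254044.
Double-and-add over 1101101: 7-1 doublings, 5-1 additions; each step l_{T,T}/v_{2T} or l_{T,P'}/v at Q'+S for random S.
Miller gives e_{109}(P',Q') = 194460758999771 + 134727738120123*t in F_{274117610684563^2}.
Hence e(P,Q) = 31824154292047 + 65979130157464*t in F_{274117610684563^2}^*.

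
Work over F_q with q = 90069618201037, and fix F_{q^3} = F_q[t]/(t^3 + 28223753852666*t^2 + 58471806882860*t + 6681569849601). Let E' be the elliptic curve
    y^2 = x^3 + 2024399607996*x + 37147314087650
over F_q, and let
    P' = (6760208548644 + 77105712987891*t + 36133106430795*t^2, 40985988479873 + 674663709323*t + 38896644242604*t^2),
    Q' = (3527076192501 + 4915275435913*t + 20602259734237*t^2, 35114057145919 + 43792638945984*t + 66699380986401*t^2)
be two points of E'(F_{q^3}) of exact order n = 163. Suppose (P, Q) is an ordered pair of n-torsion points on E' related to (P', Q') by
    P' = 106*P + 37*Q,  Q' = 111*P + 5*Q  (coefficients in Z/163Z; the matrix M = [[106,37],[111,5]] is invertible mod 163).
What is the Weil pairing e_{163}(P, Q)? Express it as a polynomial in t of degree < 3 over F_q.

e_{163} is bilinear + alternating on E[163], so e_{163}(106*P + 37*Q, 111*P + 5*Q) = e_{163}(P,Q)^(106*5-37*111).
Inverting 9 mod 163: 145. Thus e_{163}(P,Q) = e(P',Q')^{145}.
n = 163 = (10100011)_2 (8 bits, wt 4); accumulate f_{163,P'}(Q'+S)/f_{163,P'}(S) along the 7-step ladder.
e_{163}(P',Q') = 54304981772050 + 86848361014389*t + 60148400281443*t^2.
Hence e(P,Q) = 76310077518579 + 76880261123170*t + 65214659786445*t^2 in F_{90069618201037^3}^*.

76310077518579 + 76880261123170*t + 65214659786445*t^2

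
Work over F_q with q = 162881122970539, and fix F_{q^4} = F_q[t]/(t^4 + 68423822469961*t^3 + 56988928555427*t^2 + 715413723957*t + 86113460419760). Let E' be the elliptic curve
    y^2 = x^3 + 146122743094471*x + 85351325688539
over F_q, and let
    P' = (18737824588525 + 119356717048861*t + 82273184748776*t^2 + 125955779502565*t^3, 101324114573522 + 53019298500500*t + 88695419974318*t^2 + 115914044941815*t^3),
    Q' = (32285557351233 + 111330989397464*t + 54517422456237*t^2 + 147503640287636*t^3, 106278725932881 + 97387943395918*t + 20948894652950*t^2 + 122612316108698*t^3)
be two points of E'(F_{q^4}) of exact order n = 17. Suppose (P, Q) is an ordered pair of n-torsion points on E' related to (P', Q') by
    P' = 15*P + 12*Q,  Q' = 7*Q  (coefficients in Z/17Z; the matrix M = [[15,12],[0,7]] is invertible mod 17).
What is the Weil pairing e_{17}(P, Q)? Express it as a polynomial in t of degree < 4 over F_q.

144086074768312 + 126463904611542*t + 20470158528669*t^2 + 143408663403324*t^3

e_{17}(aP+bQ,cP+dQ) = e_{17}(P,Q)^(ad-bc); with (a,b,c,d)=(15,12,0,7) this gives the det-17 law.
det M = 15*7 - 12*0 = 105 = 3 (mod 17); 3^{-1} = 6 (mod 17).
Run Miller on y^2=x^3+146122743094471*x+85351325688539 over F_{162881122970539}: ladder 10001 (5 bits); e = f_P(D_Q)/f_Q(D_P).
f_P(D_Q)/f_Q(D_P) = 154306417446102 + 94010183952315*t + 77886565744622*t^2 + 128416657727194*t^3.
e_{17}(P,Q) = (154306417446102 + 94010183952315*t + 77886565744622*t^2 + 128416657727194*t^3)^{6} = 144086074768312 + 126463904611542*t + 20470158528669*t^2 + 143408663403324*t^3.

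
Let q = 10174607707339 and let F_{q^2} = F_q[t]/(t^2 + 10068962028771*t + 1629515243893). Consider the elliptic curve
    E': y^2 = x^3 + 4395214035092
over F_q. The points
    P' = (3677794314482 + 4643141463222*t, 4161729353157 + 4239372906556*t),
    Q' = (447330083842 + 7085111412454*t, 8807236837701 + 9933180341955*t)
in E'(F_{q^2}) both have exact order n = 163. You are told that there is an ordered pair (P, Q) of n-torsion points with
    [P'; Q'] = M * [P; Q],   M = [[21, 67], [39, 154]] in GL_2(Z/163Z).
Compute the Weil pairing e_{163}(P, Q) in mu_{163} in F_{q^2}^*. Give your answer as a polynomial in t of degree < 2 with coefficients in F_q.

Alternating bilinearity on E[163] (values in mu_{163} in F_{10174607707339^2}) gives e(P',Q') = e(P,Q)^det(M).
Inverting 132 mod 163: 21. Thus e_{163}(P,Q) = e(P',Q')^{21}.
Double-and-add over 10100011: 8-1 doublings, 4-1 additions; each step l_{T,T}/v_{2T} or l_{T,P'}/v at Q'+S for random S.
So e_{163}(P',Q') = 9259797922480 + 6951332578149*t.
Hence e(P,Q) = 2072266148564 + 9542542018101*t in F_{10174607707339^2}^*.

2072266148564 + 9542542018101*t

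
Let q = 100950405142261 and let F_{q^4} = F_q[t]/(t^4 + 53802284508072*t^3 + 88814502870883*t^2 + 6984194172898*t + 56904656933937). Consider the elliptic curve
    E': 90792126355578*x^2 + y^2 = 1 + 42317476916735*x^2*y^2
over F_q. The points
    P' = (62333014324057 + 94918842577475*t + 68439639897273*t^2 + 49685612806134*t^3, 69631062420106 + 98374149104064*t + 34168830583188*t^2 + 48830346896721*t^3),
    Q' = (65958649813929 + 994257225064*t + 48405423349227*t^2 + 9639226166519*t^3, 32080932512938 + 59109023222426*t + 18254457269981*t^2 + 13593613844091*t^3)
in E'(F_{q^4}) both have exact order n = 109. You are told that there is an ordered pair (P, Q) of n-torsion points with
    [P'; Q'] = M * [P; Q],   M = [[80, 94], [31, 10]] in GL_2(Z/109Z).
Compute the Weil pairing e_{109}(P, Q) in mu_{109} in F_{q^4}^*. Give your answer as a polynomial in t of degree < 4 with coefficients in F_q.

61765317115723 + 87200010801108*t + 15339206397624*t^2 + 57511419987163*t^3

Since e_{109}(P,P)=e_{109}(Q,Q)=1 and e_{109}(Q,P)=e_{109}(P,Q)^{-1}, expanding e_{109}(80*P + 94*Q,31*P + 10*Q) leaves e(P,Q)^det(M).
80*10 - 94*31 = -2114; reduced mod 109: det = 66, inverse 38.
Map (x,y)_Ed via u=(1+y)/(1-y), v=(1+y)/((1-y)x) to Montgomery A=77420248614229,B=80470300940461; then to (a',b')=(0,84429122533945).
Build f_{109,P'} and f_{109,Q'} via the 7-bit ladder of 109=1101101_2; evaluate at shifted divisors; quotient in F_{100950405142261^4}.
So e_{109}(P',Q') = 48206359636612 + 1148709243976*t + 77065230547876*t^2 + 51586656320919*t^3.
Finally e_{109}(P,Q) = 61765317115723 + 87200010801108*t + 15339206397624*t^2 + 57511419987163*t^3.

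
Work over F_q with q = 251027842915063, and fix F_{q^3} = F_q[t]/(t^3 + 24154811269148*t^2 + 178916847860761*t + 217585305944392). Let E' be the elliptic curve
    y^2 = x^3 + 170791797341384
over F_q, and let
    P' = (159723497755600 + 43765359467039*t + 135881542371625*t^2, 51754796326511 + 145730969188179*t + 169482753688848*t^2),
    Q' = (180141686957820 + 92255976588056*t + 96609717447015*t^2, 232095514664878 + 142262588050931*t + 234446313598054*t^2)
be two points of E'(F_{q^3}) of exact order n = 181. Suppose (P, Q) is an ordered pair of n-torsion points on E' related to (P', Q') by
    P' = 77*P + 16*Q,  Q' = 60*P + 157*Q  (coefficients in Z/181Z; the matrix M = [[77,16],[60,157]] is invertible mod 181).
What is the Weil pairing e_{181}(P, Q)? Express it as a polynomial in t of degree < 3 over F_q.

Since e_{181}(P,P)=e_{181}(Q,Q)=1 and e_{181}(Q,P)=e_{181}(P,Q)^{-1}, expanding e_{181}(77*P + 16*Q,60*P + 157*Q) leaves e(P,Q)^det(M).
det(M) mod 181 = 88; its inverse in (Z/181)^* is 72 (check: 88*72 mod 181 = 1).
8-bit Miller (10110101) on E'/F_{251027842915063} with a'=0, b'=170791797341384: accumulate tangent/chord ratios at Q'+S and P'+S'.
e_{181}(P',Q') = 90120669993418 + 69170482529111*t + 59264487849465*t^2.
Thus e_{181}(P,Q) = 162511974517700 + 207883358072803*t + 57904550899122*t^2.

162511974517700 + 207883358072803*t + 57904550899122*t^2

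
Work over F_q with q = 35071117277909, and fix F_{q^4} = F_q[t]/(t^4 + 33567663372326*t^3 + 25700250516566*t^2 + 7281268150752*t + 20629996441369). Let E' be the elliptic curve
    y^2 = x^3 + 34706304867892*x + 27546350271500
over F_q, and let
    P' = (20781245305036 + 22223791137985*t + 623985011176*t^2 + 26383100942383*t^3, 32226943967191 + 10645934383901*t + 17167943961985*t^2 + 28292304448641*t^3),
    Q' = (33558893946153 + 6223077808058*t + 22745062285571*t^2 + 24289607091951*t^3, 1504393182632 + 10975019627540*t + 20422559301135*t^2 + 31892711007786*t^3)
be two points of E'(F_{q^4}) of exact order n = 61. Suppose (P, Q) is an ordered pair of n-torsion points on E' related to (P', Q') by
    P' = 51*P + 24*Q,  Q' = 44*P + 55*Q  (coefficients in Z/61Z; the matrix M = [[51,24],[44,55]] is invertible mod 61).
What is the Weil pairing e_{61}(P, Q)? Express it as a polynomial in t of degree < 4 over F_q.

Since e_{61}(P,P)=e_{61}(Q,Q)=1 and e_{61}(Q,P)=e_{61}(P,Q)^{-1}, expanding e_{61}(51*P + 24*Q,44*P + 55*Q) leaves e(P,Q)^det(M).
det(M) mod 61 = 41; its inverse in (Z/61)^* is 3 (check: 41*3 mod 61 = 1).
n = 61 = (111101)_2 (6 bits, wt 5); accumulate f_{61,P'}(Q'+S)/f_{61,P'}(S) along the 5-step ladder.
Result: e(P',Q') = 14718140558021 + 24863302335199*t + 31900497235585*t^2 + 34320881468986*t^3.
Raise to 3: e(P,Q) = 24509180874966 + 4923620579300*t + 31893120003716*t^2 + 26810098862532*t^3 in mu_{61}.

24509180874966 + 4923620579300*t + 31893120003716*t^2 + 26810098862532*t^3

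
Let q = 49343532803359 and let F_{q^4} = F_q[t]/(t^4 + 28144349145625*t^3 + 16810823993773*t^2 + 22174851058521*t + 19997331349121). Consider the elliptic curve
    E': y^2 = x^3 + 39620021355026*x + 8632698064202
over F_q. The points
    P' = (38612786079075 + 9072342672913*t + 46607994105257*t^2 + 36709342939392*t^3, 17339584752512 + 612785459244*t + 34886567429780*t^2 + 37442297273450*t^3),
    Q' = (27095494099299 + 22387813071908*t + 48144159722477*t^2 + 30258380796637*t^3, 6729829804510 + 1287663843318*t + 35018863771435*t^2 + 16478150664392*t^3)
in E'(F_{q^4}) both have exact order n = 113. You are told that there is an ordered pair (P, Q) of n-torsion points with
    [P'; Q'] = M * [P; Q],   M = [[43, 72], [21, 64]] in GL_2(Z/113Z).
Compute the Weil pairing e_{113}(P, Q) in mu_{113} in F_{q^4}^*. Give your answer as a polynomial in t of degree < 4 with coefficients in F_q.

e_{113} is bilinear + alternating on E[113], so e_{113}(43*P + 72*Q, 21*P + 64*Q) = e_{113}(P,Q)^(43*64-72*21).
det(M) mod 113 = 110; its inverse in (Z/113)^* is 75 (check: 110*75 mod 113 = 1).
Miller loop for e_{113} over F_{49343532803359^4}: bits of 113 = 1110001; 6 double steps + 3 add steps, l/v at each.
Miller gives e_{113}(P',Q') = 8173239316261 + 8586237117881*t + 37312294267373*t^2 + 46539384973769*t^3 in F_{49343532803359^4}.
e_{113}(P,Q) = (8173239316261 + 8586237117881*t + 37312294267373*t^2 + 46539384973769*t^3)^{75} = 28548316601842 + 4105365866141*t + 13244813174569*t^2 + 18313464185313*t^3.

28548316601842 + 4105365866141*t + 13244813174569*t^2 + 18313464185313*t^3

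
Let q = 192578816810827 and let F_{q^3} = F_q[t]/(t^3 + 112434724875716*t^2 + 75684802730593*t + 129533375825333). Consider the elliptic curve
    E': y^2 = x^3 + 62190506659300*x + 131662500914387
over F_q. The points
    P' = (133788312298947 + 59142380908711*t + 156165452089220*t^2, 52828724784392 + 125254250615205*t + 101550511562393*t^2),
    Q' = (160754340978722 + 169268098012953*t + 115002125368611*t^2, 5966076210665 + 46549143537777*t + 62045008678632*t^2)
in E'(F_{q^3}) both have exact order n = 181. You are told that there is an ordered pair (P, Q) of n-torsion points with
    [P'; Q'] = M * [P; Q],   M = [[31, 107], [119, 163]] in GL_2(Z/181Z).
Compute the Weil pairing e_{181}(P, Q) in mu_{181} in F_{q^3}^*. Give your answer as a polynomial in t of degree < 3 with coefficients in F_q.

65727381639298 + 16491417402556*t + 73371826571404*t^2

Under M = [[31,107],[119,163]] in GL_2(Z/181), e_{181}(P',Q') = e_{181}(P,Q)^(31*163-107*119 mod 181).
31*163 - 107*119 = -7680; reduced mod 181: det = 103, inverse 58.
Double-and-add over 10110101: 8-1 doublings, 5-1 additions; each step l_{T,T}/v_{2T} or l_{T,P'}/v at Q'+S for random S.
e_{181}(P',Q') = 172554394140033 + 127398574084877*t + 58036861433650*t^2.
Raise to 58: e(P,Q) = 65727381639298 + 16491417402556*t + 73371826571404*t^2 in mu_{181}.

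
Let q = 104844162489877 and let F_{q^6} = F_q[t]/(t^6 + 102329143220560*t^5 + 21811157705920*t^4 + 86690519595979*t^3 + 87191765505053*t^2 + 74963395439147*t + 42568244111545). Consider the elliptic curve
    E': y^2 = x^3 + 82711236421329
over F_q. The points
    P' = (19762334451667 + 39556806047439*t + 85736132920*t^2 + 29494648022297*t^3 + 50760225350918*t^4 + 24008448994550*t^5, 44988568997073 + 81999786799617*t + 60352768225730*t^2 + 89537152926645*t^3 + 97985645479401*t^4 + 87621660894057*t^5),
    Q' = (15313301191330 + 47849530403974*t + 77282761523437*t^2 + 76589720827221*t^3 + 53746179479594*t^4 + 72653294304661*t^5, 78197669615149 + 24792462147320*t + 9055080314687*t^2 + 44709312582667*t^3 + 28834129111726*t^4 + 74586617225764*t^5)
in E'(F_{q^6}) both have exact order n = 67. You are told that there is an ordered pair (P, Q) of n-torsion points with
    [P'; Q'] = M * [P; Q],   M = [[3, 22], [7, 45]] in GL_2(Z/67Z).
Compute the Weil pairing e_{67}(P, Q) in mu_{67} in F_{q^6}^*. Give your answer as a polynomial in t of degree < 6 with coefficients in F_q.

102379945641212 + 20991806630532*t + 57274995111447*t^2 + 75662104903068*t^3 + 71988726966857*t^4 + 80224370070259*t^5

Under M = [[3,22],[7,45]] in GL_2(Z/67), e_{67}(P',Q') = e_{67}(P,Q)^(3*45-22*7 mod 67).
Inverting 48 mod 67: 7. Thus e_{67}(P,Q) = e(P',Q')^{7}.
Run Miller on y^2=x^3+82711236421329 over F_{104844162489877}: ladder 1000011 (7 bits); e = f_P(D_Q)/f_Q(D_P).
So e_{67}(P',Q') = 41630408885337 + 40581563410029*t + 15762787317535*t^2 + 31231598657066*t^3 + 71929122273397*t^4 + 2634172055190*t^5.
Hence e(P,Q) = 102379945641212 + 20991806630532*t + 57274995111447*t^2 + 75662104903068*t^3 + 71988726966857*t^4 + 80224370070259*t^5 in F_{104844162489877^6}^*.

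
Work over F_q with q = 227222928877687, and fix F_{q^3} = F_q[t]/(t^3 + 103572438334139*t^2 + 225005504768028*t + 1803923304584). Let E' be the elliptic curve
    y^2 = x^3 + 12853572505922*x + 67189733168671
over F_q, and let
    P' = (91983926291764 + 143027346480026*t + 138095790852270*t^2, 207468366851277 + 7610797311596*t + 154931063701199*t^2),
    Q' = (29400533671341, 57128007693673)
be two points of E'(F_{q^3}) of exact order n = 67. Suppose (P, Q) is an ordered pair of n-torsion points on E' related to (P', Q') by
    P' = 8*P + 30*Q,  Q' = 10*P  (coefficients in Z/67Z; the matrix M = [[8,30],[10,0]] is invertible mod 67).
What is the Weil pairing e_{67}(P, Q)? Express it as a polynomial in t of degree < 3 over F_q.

The 67-Weil pairing on E[67] over F_{227222928877687} is alternating-bilinear: e_{67}(P',Q') = e_{67}(P,Q)^det(M).
8*0 - 30*10 = -300; reduced mod 67: det = 35, inverse 23.
Run Miller on y^2=x^3+12853572505922*x+67189733168671 over F_{227222928877687}: ladder 1000011 (7 bits); e = f_P(D_Q)/f_Q(D_P).
Miller gives e_{67}(P',Q') = 225906723502695 + 150426399731650*t + 112538075009949*t^2 in F_{227222928877687^3}.
(225906723502695 + 150426399731650*t + 112538075009949*t^2)^{23} mod (227222928877687,f) = 4339436088199 + 121217610260250*t + 210817833112658*t^2.

4339436088199 + 121217610260250*t + 210817833112658*t^2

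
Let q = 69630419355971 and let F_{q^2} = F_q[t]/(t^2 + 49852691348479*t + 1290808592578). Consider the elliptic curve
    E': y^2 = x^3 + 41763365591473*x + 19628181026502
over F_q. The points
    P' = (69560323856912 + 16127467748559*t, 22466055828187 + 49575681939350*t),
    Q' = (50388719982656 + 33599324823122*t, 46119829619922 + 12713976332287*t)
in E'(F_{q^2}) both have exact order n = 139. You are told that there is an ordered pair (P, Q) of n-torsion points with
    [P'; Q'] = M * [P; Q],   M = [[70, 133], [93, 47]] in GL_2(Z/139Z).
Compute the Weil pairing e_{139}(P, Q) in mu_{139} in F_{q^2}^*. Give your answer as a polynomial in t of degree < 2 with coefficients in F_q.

Alternating bilinearity on E[139] (values in mu_{139} in F_{69630419355971^2}) gives e(P',Q') = e(P,Q)^det(M).
Inverting 95 mod 139: 60. Thus e_{139}(P,Q) = e(P',Q')^{60}.
8-bit Miller (10001011) on E'/F_{69630419355971} with a'=41763365591473, b'=19628181026502: accumulate tangent/chord ratios at Q'+S and P'+S'.
e_{139}(P',Q') = 28493285663301 + 34422012341180*t.
Finally e_{139}(P,Q) = 49875144101668 + 20222088735057*t.

49875144101668 + 20222088735057*t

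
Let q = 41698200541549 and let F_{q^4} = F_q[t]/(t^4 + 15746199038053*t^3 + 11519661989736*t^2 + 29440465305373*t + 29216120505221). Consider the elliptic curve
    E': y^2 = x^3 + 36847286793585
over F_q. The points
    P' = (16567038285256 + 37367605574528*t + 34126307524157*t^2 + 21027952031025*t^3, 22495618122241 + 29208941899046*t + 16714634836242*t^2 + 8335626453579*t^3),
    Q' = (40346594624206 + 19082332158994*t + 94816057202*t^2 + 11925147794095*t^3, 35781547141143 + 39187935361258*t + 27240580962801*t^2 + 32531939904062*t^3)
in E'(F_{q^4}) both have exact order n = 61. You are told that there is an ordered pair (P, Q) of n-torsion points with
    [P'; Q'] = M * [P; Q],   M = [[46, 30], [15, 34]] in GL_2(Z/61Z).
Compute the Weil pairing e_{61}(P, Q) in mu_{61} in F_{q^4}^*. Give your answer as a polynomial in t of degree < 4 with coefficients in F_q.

19759852010723 + 31918731295615*t + 4099982506339*t^2 + 26891356120890*t^3

Since e_{61}(P,P)=e_{61}(Q,Q)=1 and e_{61}(Q,P)=e_{61}(P,Q)^{-1}, expanding e_{61}(46*P + 30*Q,15*P + 34*Q) leaves e(P,Q)^det(M).
det M = 46*34 - 30*15 = 1114 = 16 (mod 61); 16^{-1} = 42 (mod 61).
n = 61 = (111101)_2 (6 bits, wt 5); accumulate f_{61,P'}(Q'+S)/f_{61,P'}(S) along the 5-step ladder.
e_{61}(P',Q') = 27576069813756 + 39199338165296*t + 34104574383181*t^2 + 9497989401303*t^3.
Hence e(P,Q) = 19759852010723 + 31918731295615*t + 4099982506339*t^2 + 26891356120890*t^3 in F_{41698200541549^4}^*.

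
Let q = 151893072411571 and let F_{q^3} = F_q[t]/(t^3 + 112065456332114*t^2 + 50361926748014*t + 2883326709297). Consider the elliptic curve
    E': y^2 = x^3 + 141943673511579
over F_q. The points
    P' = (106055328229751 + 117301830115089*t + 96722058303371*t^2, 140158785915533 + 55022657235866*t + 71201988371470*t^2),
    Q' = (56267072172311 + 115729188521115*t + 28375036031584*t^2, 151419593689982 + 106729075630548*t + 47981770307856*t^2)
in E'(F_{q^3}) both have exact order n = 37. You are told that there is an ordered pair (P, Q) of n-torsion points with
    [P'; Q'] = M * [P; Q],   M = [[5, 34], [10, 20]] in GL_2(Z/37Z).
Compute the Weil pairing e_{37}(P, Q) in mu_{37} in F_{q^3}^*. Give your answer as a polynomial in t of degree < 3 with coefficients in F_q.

94917606531363 + 63874358447230*t + 59519754641662*t^2

Since e_{37}(P,P)=e_{37}(Q,Q)=1 and e_{37}(Q,P)=e_{37}(P,Q)^{-1}, expanding e_{37}(5*P + 34*Q,10*P + 20*Q) leaves e(P,Q)^det(M).
5*20 - 34*10 = -240; reduced mod 37: det = 19, inverse 2.
Build f_{37,P'} and f_{37,Q'} via the 6-bit ladder of 37=100101_2; evaluate at shifted divisors; quotient in F_{151893072411571^3}.
e_{37}(P',Q') = 119892734097915 + 100399759971480*t + 41952087909778*t^2.
Thus e_{37}(P,Q) = 94917606531363 + 63874358447230*t + 59519754641662*t^2.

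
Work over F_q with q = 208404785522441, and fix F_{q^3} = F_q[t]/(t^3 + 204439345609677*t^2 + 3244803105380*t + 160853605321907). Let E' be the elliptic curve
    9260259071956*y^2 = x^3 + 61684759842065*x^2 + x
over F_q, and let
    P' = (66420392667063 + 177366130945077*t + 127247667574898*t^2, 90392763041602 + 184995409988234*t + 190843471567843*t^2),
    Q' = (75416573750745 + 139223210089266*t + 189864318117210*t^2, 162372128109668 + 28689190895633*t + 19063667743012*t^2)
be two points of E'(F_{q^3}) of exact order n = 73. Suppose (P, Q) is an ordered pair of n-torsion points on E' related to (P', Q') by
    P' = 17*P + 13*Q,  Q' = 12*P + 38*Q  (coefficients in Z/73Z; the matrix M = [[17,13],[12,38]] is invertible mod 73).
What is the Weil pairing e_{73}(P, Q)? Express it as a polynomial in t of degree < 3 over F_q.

Under M = [[17,13],[12,38]] in GL_2(Z/73), e_{73}(P',Q') = e_{73}(P,Q)^(17*38-13*12 mod 73).
Hence e(P,Q) = e(P',Q')^{66} where 66 = 52^{-1} mod 73.
Set x_W=54059919539764*u+73241681665928, y_W=54059919539764*v; then E': y_W^2=x_W^3+12990520321859*x_W.
Run Miller on y^2=x^3+12990520321859*x over F_{208404785522441}: ladder 1001001 (7 bits); e = f_P(D_Q)/f_Q(D_P).
The quotient is 101646570727880 + 138099302387735*t + 172234451563381*t^2.
e_{73}(P,Q) = (101646570727880 + 138099302387735*t + 172234451563381*t^2)^{66} = 177479979056768 + 203679431627485*t + 113380305796765*t^2.

177479979056768 + 203679431627485*t + 113380305796765*t^2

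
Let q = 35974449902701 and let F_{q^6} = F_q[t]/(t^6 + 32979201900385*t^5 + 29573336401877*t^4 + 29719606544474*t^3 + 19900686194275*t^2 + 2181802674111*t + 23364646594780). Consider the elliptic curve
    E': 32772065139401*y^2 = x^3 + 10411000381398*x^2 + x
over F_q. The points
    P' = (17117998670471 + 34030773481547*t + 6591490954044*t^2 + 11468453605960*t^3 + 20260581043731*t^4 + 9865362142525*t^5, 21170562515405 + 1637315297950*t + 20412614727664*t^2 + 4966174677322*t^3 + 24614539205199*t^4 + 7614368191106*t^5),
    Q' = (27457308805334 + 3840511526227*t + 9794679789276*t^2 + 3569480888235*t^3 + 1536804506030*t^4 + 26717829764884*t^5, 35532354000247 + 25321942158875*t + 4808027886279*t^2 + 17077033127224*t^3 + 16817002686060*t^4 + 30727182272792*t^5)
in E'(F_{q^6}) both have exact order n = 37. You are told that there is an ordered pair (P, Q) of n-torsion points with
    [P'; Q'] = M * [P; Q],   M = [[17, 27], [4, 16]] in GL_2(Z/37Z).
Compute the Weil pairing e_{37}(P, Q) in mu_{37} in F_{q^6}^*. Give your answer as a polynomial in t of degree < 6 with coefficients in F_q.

e_{37}(aP+bQ,cP+dQ) = e_{37}(P,Q)^(ad-bc); with (a,b,c,d)=(17,27,4,16) this gives the det-37 law.
Inverting 16 mod 37: 7. Thus e_{37}(P,Q) = e(P',Q')^{7}.
Set x_W=1836011935983*u+32581340621868, y_W=1836011935983*v; then E': y_W^2=x_W^3+22822948566867.
n = 37 = (100101)_2 (6 bits, wt 3); accumulate f_{37,P'}(Q'+S)/f_{37,P'}(S) along the 5-step ladder.
e_{37}(P',Q') = 34521642472513 + 13368850343682*t + 16033119445*t^2 + 18687471928827*t^3 + 24646469318518*t^4 + 16187043517041*t^5.
Hence e(P,Q) = 9012548230438 + 30425522158351*t + 16110972797473*t^2 + 12662643277622*t^3 + 2672751802605*t^4 + 3796034850340*t^5 in F_{35974449902701^6}^*.

9012548230438 + 30425522158351*t + 16110972797473*t^2 + 12662643277622*t^3 + 2672751802605*t^4 + 3796034850340*t^5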